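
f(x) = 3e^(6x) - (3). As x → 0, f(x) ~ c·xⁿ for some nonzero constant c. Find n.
1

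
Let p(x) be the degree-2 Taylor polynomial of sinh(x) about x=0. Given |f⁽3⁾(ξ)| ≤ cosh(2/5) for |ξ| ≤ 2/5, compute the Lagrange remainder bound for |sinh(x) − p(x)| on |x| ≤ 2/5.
4*cosh(2/5)/375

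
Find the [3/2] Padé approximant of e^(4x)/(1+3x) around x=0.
(346*x**3/105 + 21*x**2/5 + 87*x/28 + 1)/(-407*x**2/140 + 59*x/28 + 1)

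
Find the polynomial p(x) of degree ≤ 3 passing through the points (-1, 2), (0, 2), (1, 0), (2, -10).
-x**3 - x**2 + 2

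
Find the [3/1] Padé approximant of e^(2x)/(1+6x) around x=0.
(503*x**3/348 + 115*x**2/58 + 465*x/232 + 1)/(1393*x/232 + 1)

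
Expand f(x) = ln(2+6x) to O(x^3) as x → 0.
log(2) + 3*x - 9*x**2/2 + O(x**3)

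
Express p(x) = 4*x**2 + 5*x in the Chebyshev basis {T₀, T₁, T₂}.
(2)T₀ + (5)T₁ + (2)T₂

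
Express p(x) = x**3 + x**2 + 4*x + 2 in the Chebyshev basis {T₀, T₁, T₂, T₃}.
(5/2)T₀ + (19/4)T₁ + (1/2)T₂ + (1/4)T₃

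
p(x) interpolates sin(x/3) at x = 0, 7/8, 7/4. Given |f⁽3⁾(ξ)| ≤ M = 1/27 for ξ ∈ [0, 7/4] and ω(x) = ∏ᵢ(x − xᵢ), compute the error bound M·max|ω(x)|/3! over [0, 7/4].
343*sqrt(3)/373248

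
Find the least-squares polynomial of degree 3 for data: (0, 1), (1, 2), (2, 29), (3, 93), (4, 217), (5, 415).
17/21 + (-503/126)x + (257/84)x² + (103/36)x³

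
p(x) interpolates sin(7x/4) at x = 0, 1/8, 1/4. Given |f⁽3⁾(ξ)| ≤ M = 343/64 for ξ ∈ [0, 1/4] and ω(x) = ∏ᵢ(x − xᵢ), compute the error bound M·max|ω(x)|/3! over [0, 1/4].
343*sqrt(3)/884736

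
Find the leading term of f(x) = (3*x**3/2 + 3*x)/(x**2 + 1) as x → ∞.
3*x/2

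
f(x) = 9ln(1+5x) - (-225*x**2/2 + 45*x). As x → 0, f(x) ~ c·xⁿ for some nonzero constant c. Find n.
3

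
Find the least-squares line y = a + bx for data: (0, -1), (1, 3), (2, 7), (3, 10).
a = -4/5, b = 37/10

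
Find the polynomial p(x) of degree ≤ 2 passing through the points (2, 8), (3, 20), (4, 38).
3*x**2 - 3*x + 2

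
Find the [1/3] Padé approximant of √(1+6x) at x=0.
(21*x/4 + 1)/(27*x**3/8 - 9*x**2/4 + 9*x/4 + 1)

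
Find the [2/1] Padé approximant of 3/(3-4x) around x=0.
1/(1 - 4*x/3)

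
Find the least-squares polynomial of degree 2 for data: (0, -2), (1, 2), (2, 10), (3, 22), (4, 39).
-67/35 + (57/35)x + (15/7)x²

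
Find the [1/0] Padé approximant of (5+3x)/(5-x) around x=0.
4*x/5 + 1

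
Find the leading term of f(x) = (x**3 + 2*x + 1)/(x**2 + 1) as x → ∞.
x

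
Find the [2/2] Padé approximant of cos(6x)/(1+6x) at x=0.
(-21*x**2 + x + 1)/(3*x**2 + 7*x + 1)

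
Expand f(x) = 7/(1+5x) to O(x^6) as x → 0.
7 - 35*x + 175*x**2 - 875*x**3 + 4375*x**4 - 21875*x**5 + O(x**6)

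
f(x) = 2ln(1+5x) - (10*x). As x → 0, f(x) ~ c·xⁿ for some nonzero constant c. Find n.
2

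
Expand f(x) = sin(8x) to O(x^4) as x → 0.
8*x - 256*x**3/3 + O(x**4)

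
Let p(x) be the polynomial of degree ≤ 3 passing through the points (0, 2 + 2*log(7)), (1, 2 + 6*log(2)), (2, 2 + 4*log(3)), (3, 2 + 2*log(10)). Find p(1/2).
2 + log(32*5**(1/8)*6**(3/4)*7**(5/8)/9)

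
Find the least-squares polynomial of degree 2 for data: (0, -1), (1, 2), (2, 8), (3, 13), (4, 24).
-6/7 + (127/70)x + (15/14)x²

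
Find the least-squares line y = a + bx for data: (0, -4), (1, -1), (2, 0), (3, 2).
a = -18/5, b = 19/10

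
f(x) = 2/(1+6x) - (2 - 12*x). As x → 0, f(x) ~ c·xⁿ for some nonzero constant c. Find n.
2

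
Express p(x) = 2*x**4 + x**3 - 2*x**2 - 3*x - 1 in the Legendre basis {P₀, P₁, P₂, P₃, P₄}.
(-19/15)P₀ + (-12/5)P₁ + (-4/21)P₂ + (2/5)P₃ + (16/35)P₄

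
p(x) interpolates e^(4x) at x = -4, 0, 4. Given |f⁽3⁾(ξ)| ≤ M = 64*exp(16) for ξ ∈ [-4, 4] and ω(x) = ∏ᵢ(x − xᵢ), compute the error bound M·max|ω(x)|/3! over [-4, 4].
4096*sqrt(3)*exp(16)/27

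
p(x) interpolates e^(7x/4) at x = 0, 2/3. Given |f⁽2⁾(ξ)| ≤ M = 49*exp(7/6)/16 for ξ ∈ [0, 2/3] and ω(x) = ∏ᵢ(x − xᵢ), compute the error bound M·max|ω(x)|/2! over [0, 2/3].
49*exp(7/6)/288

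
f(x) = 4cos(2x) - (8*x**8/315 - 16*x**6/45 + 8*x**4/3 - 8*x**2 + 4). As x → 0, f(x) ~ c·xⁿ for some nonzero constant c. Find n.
10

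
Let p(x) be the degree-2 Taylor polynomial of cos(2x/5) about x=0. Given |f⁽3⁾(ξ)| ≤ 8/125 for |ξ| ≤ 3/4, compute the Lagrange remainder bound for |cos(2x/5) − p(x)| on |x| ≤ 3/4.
9/2000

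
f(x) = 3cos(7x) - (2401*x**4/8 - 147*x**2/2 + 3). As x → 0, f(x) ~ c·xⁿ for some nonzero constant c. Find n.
6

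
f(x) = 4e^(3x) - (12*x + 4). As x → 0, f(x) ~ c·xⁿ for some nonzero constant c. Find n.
2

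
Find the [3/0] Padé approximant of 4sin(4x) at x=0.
-128*x**3/3 + 16*x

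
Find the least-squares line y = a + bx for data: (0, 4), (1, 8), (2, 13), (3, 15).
a = 43/10, b = 19/5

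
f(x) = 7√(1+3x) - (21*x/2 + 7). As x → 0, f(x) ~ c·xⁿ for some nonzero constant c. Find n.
2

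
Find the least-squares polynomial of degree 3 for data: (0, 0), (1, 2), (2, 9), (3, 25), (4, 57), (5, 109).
-1/42 + (421/252)x + (-5/12)x² + (8/9)x³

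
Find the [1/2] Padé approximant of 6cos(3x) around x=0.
6/(9*x**2/2 + 1)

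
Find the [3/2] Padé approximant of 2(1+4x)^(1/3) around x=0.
(896*x**3/405 + 224*x**2/15 + 56*x/5 + 2)/(32*x**2/9 + 64*x/15 + 1)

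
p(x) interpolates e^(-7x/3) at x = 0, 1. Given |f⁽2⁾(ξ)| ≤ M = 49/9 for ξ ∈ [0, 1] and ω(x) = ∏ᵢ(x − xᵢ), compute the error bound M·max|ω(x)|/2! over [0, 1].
49/72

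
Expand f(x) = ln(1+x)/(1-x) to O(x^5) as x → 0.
x + x**2/2 + 5*x**3/6 + 7*x**4/12 + O(x**5)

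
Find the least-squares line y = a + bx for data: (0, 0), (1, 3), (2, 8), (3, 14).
a = -4/5, b = 47/10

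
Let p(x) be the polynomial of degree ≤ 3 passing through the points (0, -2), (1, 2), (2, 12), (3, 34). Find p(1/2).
-3/8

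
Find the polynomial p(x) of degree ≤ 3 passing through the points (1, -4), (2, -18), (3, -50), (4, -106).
-x**3 - 3*x**2 + 2*x - 2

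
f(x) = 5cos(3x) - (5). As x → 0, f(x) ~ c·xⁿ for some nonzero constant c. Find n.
2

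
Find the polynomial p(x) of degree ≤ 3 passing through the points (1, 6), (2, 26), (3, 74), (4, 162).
2*x**3 + 2*x**2 + 2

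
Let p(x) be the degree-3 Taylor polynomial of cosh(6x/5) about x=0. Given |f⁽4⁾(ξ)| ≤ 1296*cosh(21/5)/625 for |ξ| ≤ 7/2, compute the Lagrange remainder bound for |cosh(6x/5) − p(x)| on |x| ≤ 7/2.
64827*cosh(21/5)/5000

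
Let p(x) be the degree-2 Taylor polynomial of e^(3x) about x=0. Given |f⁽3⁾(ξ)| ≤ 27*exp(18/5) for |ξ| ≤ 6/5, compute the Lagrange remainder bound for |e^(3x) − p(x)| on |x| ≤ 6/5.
972*exp(18/5)/125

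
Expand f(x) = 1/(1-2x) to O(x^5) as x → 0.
1 + 2*x + 4*x**2 + 8*x**3 + 16*x**4 + O(x**5)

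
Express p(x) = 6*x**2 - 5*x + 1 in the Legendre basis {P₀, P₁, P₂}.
(3)P₀ + (-5)P₁ + (4)P₂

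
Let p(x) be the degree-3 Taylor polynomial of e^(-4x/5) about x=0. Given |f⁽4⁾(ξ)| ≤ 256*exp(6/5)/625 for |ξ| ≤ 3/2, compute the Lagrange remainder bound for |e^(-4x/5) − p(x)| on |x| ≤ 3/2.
54*exp(6/5)/625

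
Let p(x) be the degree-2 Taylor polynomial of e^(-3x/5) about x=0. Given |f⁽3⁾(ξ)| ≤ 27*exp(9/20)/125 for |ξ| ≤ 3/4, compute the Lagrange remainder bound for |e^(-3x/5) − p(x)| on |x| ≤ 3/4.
243*exp(9/20)/16000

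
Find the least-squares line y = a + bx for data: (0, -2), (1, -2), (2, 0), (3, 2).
a = -13/5, b = 7/5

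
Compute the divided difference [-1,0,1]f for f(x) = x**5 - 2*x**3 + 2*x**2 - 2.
2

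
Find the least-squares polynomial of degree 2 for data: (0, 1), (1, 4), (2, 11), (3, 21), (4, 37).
8/7 + (43/70)x + (29/14)x²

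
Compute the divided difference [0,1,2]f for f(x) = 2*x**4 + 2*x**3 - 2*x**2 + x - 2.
18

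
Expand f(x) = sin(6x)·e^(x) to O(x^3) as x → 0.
6*x + 6*x**2 + O(x**3)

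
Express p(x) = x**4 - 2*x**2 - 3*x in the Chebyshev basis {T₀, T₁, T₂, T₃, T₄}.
(-5/8)T₀ + (-3)T₁ + (-1/2)T₂ + (1/8)T₄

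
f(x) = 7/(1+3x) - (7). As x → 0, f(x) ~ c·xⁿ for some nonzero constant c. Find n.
1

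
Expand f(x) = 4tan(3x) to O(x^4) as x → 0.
12*x + 36*x**3 + O(x**4)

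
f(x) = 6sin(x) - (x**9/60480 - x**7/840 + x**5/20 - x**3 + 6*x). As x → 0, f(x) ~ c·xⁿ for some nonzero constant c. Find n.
11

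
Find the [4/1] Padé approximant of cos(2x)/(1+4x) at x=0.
(2*x**4/3 - 2*x**2 + 1)/(4*x + 1)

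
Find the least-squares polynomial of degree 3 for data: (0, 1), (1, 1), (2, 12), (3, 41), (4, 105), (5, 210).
20/21 + (-89/126)x + (-67/84)x² + (67/36)x³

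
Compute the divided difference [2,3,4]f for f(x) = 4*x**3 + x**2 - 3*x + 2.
37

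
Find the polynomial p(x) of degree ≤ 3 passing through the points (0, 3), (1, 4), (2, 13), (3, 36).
x**3 + x**2 - x + 3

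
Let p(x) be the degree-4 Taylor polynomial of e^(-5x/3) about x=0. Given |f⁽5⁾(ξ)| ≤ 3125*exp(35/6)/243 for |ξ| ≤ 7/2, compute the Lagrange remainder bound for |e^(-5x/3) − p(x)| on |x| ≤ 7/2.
10504375*exp(35/6)/186624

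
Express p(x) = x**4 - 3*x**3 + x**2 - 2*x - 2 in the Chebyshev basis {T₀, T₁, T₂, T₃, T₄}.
(-9/8)T₀ + (-17/4)T₁ + T₂ + (-3/4)T₃ + (1/8)T₄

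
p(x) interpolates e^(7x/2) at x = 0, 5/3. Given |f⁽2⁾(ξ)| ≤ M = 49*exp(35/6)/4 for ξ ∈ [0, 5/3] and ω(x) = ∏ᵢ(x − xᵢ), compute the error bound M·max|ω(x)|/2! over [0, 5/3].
1225*exp(35/6)/288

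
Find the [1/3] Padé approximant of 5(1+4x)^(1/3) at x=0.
(50*x/3 + 5)/(64*x**3/81 - 8*x**2/9 + 2*x + 1)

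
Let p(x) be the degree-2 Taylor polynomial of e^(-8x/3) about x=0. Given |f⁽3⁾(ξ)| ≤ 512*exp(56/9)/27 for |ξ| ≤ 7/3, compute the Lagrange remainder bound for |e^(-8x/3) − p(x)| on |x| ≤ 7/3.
87808*exp(56/9)/2187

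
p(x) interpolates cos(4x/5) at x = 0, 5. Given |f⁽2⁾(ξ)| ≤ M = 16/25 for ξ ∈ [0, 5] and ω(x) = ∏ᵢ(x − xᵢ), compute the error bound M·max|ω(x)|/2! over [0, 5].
2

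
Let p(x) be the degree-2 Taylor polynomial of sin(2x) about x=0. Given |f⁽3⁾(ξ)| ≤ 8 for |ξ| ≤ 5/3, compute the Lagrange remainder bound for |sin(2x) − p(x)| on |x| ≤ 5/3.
500/81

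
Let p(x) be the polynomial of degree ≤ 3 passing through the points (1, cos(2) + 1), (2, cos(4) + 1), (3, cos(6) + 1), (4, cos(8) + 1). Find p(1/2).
35*cos(2)/16 - 5*cos(8)/16 + 1 + 21*cos(6)/16 - 35*cos(4)/16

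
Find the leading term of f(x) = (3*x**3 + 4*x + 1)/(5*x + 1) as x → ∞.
3*x**2/5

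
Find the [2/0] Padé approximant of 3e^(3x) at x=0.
27*x**2/2 + 9*x + 3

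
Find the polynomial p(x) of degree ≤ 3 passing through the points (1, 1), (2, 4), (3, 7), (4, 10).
3*x - 2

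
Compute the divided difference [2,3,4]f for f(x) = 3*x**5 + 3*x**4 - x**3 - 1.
1011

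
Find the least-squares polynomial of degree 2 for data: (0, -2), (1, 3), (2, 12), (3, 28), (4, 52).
-11/7 + (31/70)x + (45/14)x²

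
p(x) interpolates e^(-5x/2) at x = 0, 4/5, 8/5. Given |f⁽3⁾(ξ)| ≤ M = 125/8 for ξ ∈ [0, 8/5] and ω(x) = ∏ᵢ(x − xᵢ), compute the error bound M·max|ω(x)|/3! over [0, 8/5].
8*sqrt(3)/27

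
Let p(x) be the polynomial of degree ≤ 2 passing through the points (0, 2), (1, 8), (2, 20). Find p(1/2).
17/4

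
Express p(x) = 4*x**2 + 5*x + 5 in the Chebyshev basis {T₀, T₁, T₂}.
(7)T₀ + (5)T₁ + (2)T₂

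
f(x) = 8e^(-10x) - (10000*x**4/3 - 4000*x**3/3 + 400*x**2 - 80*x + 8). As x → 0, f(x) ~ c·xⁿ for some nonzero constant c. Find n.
5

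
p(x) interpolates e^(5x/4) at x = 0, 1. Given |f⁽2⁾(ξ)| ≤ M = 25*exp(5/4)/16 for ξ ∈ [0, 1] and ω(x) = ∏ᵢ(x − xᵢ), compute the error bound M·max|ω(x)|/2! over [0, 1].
25*exp(5/4)/128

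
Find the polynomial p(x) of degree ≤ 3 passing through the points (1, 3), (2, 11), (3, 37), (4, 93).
2*x**3 - 3*x**2 + 3*x + 1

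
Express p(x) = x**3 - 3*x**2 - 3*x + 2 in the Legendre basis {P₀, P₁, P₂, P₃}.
P₀ + (-12/5)P₁ + (-2)P₂ + (2/5)P₃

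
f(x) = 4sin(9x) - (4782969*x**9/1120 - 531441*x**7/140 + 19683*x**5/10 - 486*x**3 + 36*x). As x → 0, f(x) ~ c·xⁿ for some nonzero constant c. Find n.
11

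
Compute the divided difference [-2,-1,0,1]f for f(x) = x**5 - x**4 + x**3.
8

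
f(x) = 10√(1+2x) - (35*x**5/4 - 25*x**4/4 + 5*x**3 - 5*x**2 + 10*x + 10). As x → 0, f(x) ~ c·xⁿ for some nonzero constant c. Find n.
6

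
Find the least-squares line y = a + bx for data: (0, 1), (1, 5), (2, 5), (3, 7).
a = 9/5, b = 9/5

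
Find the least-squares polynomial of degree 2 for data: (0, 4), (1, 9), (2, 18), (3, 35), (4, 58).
30/7 + (29/35)x + (22/7)x²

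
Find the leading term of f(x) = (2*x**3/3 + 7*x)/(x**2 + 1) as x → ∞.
2*x/3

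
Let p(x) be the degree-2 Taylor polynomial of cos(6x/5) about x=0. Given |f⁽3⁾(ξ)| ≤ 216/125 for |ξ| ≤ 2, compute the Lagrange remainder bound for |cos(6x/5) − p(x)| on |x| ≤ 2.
288/125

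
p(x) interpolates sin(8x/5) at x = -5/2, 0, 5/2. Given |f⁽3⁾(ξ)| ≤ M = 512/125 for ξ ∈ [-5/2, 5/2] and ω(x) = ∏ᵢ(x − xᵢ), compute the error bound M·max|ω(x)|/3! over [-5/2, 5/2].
64*sqrt(3)/27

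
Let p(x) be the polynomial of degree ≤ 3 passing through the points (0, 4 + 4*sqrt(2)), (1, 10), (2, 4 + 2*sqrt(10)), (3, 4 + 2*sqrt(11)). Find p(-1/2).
-73/8 - 5*sqrt(11)/8 + 21*sqrt(10)/8 + 35*sqrt(2)/4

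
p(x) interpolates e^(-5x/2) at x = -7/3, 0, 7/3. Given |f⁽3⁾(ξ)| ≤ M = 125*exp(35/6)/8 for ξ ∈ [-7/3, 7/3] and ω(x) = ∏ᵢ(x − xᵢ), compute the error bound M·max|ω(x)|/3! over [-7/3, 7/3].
42875*sqrt(3)*exp(35/6)/5832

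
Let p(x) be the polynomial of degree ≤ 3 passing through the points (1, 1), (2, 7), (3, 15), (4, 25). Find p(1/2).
-5/4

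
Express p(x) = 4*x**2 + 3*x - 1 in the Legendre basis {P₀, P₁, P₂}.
(1/3)P₀ + (3)P₁ + (8/3)P₂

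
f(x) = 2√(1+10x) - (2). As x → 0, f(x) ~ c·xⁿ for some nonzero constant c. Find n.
1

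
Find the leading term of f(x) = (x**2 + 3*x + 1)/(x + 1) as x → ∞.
x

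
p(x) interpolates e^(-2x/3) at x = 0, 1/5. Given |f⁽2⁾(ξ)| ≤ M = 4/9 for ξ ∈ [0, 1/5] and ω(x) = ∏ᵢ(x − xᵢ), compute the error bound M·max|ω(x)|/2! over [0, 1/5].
1/450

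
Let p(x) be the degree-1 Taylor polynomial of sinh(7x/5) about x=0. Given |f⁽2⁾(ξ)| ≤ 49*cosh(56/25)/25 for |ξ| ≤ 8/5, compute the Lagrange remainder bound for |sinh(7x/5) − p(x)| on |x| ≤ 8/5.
1568*cosh(56/25)/625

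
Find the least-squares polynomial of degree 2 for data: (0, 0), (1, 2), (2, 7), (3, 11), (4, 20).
2/35 + (83/70)x + (13/14)x²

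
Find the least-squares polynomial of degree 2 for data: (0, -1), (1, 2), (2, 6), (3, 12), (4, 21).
-4/5 + (7/5)x + x²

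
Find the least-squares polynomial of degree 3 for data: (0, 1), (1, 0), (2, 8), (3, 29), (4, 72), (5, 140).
125/126 + (-335/108)x + (155/126)x² + (107/108)x³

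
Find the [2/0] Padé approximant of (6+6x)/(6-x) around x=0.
7*x**2/36 + 7*x/6 + 1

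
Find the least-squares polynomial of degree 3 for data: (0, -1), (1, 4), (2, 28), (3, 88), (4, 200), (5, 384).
-137/126 + (203/108)x + (67/126)x² + (313/108)x³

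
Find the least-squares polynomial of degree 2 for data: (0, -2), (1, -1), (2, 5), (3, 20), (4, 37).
-15/7 + (-127/70)x + (41/14)x²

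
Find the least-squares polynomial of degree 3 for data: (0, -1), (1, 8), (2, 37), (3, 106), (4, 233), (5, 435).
-8/9 + (778/189)x + (349/252)x² + (329/108)x³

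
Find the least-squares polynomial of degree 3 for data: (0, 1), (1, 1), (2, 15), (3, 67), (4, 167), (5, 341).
22/21 + (-283/126)x + (-26/21)x² + (55/18)x³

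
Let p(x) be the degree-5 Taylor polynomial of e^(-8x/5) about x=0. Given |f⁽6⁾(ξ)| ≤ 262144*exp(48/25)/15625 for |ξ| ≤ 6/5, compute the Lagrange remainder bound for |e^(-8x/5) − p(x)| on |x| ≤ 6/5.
84934656*exp(48/25)/1220703125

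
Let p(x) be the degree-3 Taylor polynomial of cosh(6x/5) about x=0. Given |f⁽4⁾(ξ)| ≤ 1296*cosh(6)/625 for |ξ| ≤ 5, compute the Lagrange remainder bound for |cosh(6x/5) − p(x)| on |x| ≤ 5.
54*cosh(6)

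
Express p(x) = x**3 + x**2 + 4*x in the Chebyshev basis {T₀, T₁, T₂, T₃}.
(1/2)T₀ + (19/4)T₁ + (1/2)T₂ + (1/4)T₃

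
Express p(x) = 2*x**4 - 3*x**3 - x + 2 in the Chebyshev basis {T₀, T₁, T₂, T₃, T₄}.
(11/4)T₀ + (-13/4)T₁ + T₂ + (-3/4)T₃ + (1/4)T₄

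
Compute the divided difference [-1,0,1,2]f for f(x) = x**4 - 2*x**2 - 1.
2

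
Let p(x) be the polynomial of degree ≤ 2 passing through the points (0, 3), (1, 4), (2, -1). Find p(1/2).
17/4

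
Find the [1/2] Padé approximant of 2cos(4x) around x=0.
2/(8*x**2 + 1)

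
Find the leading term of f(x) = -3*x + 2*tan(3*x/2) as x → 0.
9*x**3/4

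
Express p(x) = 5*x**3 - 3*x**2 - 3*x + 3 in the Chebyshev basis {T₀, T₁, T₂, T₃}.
(3/2)T₀ + (3/4)T₁ + (-3/2)T₂ + (5/4)T₃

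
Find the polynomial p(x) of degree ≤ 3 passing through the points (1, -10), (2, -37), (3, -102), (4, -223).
-3*x**3 - x**2 - 3*x - 3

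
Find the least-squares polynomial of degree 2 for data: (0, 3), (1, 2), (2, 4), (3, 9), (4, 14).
96/35 + (-97/70)x + (15/14)x²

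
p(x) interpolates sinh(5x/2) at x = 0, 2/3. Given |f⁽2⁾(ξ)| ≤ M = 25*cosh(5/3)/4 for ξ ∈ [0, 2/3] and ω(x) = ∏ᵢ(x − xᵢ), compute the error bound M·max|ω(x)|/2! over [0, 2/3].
25*cosh(5/3)/72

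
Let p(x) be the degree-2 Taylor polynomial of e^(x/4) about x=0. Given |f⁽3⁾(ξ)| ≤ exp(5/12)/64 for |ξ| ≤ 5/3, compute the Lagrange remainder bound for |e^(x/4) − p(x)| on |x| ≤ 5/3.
125*exp(5/12)/10368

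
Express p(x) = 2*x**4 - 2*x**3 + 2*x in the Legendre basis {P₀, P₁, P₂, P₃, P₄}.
(2/5)P₀ + (4/5)P₁ + (8/7)P₂ + (-4/5)P₃ + (16/35)P₄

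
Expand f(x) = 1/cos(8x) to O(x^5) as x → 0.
1 + 32*x**2 + 2560*x**4/3 + O(x**5)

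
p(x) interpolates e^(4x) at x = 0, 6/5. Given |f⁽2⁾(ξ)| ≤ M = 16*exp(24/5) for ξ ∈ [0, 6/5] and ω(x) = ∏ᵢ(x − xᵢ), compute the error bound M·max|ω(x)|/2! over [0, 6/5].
72*exp(24/5)/25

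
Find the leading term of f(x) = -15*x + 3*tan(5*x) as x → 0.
125*x**3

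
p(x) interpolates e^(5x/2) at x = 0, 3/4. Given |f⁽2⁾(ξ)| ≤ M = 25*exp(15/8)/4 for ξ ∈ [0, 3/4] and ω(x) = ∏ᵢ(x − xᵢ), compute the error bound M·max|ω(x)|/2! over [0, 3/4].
225*exp(15/8)/512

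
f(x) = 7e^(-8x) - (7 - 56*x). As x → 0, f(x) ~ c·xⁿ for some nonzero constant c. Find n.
2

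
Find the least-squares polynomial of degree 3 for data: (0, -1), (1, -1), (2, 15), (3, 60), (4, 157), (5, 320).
-10/9 + (-103/189)x + (-457/252)x² + (319/108)x³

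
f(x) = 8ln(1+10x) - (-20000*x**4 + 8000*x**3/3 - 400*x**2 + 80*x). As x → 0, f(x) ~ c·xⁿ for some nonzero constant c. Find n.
5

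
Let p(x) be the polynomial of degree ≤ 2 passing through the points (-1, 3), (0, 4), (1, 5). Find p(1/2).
9/2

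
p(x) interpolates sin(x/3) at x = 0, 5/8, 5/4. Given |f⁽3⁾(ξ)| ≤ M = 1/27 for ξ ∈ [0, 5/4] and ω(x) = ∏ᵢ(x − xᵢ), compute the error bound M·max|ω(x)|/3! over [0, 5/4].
125*sqrt(3)/373248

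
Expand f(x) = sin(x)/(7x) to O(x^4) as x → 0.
1/7 - x**2/42 + O(x**4)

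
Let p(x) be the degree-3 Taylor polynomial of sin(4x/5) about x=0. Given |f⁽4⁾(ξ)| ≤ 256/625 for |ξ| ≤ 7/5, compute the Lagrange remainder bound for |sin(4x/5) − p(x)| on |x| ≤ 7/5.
76832/1171875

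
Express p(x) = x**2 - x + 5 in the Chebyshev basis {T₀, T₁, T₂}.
(11/2)T₀ - T₁ + (1/2)T₂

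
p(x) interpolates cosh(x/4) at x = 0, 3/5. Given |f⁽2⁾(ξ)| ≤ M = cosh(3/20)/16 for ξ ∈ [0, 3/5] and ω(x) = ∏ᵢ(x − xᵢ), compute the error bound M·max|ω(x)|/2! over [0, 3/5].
9*cosh(3/20)/3200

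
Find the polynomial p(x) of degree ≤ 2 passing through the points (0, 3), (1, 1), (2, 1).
x**2 - 3*x + 3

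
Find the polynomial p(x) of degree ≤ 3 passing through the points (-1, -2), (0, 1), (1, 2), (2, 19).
3*x**3 - x**2 - x + 1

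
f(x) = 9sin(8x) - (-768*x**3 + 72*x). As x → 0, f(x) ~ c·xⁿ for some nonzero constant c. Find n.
5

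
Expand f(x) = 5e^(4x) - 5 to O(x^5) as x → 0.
20*x + 40*x**2 + 160*x**3/3 + 160*x**4/3 + O(x**5)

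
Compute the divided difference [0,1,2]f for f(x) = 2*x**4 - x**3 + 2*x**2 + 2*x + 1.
13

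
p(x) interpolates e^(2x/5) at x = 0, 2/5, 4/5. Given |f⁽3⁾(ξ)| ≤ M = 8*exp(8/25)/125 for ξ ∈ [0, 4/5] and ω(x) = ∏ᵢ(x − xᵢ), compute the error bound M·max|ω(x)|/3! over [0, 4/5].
64*sqrt(3)*exp(8/25)/421875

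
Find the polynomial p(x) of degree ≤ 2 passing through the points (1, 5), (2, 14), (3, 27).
2*x**2 + 3*x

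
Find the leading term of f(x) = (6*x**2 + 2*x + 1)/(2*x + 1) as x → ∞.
3*x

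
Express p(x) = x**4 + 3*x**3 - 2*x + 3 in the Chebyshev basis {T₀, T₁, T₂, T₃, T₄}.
(27/8)T₀ + (1/4)T₁ + (1/2)T₂ + (3/4)T₃ + (1/8)T₄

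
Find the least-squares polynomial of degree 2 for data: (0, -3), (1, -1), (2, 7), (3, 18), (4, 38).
-99/35 + (-73/70)x + (39/14)x²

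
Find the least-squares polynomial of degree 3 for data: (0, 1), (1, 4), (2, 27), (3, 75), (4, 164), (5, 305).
13/18 + (-211/756)x + (653/252)x² + (52/27)x³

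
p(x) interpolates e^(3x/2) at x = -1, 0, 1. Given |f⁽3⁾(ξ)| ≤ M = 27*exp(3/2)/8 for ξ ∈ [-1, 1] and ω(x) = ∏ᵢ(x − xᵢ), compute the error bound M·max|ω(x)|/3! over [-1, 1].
sqrt(3)*exp(3/2)/8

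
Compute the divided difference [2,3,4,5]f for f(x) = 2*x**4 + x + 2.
28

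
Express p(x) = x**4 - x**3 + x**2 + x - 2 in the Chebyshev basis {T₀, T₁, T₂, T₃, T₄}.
(-9/8)T₀ + (1/4)T₁ + T₂ + (-1/4)T₃ + (1/8)T₄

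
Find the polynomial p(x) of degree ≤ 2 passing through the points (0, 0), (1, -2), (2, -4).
-2*x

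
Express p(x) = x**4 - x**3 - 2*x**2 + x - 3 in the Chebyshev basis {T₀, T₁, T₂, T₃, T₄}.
(-29/8)T₀ + (1/4)T₁ + (-1/2)T₂ + (-1/4)T₃ + (1/8)T₄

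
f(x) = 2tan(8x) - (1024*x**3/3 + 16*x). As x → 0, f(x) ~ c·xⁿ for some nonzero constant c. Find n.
5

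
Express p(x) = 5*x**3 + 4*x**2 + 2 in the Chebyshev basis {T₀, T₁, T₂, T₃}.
(4)T₀ + (15/4)T₁ + (2)T₂ + (5/4)T₃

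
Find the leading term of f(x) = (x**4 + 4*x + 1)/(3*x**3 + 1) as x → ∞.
x/3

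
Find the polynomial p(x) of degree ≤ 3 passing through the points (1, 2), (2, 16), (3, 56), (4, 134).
2*x**3 + x**2 - 3*x + 2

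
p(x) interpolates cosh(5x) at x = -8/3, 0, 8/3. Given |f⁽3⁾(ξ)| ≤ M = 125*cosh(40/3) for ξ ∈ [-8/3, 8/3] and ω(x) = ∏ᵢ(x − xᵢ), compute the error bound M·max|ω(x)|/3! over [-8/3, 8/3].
64000*sqrt(3)*cosh(40/3)/729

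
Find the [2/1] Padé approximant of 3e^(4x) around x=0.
(8*x**2 + 8*x + 3)/(1 - 4*x/3)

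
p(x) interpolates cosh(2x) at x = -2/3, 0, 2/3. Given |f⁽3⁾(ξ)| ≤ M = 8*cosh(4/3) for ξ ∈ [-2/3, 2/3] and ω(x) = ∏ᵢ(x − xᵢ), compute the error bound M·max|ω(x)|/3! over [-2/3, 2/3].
64*sqrt(3)*cosh(4/3)/729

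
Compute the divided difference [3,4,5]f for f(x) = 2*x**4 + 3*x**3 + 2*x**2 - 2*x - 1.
232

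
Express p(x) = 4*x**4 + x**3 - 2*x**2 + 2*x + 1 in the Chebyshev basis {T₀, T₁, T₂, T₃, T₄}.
(3/2)T₀ + (11/4)T₁ + T₂ + (1/4)T₃ + (1/2)T₄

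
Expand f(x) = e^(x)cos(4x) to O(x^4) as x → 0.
1 + x - 15*x**2/2 - 47*x**3/6 + O(x**4)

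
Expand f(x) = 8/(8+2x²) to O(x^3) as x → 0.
1 - x**2/4 + O(x**3)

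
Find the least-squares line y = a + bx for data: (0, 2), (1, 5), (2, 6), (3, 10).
a = 2, b = 5/2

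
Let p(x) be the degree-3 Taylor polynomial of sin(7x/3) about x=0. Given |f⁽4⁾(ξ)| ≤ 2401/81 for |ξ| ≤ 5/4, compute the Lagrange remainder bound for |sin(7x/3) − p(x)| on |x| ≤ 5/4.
1500625/497664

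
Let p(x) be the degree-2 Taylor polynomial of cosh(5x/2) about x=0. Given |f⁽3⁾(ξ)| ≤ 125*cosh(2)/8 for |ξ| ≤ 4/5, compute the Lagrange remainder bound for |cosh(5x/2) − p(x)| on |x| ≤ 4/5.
4*cosh(2)/3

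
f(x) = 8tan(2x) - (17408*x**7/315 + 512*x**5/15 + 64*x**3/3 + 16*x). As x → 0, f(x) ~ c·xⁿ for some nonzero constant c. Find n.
9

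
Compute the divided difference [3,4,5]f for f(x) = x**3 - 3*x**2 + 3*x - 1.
9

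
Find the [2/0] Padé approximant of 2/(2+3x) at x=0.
9*x**2/4 - 3*x/2 + 1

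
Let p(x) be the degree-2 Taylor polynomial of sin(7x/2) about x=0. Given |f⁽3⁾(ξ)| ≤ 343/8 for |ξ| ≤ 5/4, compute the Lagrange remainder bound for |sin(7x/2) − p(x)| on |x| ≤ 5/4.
42875/3072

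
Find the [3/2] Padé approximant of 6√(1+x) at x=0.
(3*x**3/16 + 27*x**2/8 + 9*x + 6)/(3*x**2/16 + x + 1)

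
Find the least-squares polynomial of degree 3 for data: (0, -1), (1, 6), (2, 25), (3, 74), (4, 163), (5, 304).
-47/63 + (526/189)x + (125/126)x² + (115/54)x³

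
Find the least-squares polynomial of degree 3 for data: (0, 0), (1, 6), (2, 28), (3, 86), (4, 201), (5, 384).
5/18 + (1489/756)x + (1/63)x² + (323/108)x³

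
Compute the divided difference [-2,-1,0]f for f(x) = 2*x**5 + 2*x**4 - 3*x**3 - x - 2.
-7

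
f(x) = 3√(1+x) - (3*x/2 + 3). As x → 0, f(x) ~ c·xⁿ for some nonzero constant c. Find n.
2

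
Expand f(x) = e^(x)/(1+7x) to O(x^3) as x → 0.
1 - 6*x + 85*x**2/2 + O(x**3)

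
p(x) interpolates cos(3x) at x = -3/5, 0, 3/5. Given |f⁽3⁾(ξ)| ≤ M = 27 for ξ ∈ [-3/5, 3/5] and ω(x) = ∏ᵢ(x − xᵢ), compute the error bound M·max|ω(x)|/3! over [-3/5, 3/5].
27*sqrt(3)/125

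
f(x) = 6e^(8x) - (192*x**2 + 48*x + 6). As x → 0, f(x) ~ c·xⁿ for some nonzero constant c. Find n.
3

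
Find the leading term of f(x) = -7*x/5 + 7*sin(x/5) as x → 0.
-7*x**3/750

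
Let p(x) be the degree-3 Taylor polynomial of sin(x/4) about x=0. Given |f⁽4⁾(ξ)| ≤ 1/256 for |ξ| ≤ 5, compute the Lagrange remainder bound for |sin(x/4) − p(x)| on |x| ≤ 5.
625/6144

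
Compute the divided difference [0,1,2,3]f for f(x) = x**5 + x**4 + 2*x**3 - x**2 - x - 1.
33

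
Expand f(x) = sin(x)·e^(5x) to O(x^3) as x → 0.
x + 5*x**2 + O(x**3)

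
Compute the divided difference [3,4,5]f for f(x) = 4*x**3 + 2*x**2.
50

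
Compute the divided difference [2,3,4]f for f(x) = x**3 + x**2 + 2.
10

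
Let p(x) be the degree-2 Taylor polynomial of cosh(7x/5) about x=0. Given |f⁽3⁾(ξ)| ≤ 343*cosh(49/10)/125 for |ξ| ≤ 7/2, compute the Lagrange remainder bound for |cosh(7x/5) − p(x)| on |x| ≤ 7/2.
117649*cosh(49/10)/6000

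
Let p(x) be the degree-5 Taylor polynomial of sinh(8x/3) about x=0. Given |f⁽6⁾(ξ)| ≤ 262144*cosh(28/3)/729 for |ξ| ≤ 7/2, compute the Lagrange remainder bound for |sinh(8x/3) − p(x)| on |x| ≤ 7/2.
30118144*cosh(28/3)/32805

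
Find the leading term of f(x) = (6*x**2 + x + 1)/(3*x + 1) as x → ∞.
2*x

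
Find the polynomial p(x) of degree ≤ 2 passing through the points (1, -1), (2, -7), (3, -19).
-3*x**2 + 3*x - 1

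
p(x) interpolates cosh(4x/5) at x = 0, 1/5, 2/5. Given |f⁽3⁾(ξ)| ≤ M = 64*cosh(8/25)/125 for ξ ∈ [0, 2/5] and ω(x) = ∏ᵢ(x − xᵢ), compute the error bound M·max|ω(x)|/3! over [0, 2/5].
64*sqrt(3)*cosh(8/25)/421875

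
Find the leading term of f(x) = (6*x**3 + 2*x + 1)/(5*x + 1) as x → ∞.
6*x**2/5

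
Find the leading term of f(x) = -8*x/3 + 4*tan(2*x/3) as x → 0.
32*x**3/81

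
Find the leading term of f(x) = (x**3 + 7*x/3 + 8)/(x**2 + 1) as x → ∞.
x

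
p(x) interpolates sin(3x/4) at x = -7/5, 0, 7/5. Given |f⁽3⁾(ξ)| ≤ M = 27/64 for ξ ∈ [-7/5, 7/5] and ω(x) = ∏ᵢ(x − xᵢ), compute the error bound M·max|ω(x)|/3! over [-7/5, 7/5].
343*sqrt(3)/8000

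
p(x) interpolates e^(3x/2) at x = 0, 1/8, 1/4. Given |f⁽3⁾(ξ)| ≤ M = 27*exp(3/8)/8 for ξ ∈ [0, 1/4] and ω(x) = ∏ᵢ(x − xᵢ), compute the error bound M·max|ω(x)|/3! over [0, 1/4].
sqrt(3)*exp(3/8)/4096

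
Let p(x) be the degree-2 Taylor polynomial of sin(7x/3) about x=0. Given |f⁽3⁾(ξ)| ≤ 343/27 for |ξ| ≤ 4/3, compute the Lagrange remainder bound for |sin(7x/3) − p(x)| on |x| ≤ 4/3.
10976/2187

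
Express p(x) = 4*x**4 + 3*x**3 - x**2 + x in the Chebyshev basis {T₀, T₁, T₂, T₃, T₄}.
T₀ + (13/4)T₁ + (3/2)T₂ + (3/4)T₃ + (1/2)T₄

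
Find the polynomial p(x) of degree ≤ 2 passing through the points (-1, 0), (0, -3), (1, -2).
2*x**2 - x - 3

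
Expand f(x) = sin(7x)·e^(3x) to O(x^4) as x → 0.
7*x + 21*x**2 - 77*x**3/3 + O(x**4)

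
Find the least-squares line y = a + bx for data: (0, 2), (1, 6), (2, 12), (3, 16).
a = 9/5, b = 24/5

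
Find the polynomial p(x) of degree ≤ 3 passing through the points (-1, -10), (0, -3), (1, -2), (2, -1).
x**3 - 3*x**2 + 3*x - 3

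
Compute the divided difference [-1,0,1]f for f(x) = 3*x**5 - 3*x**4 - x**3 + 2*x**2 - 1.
-1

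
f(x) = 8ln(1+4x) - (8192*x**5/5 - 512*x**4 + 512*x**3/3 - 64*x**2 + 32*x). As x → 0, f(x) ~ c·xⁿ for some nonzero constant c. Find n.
6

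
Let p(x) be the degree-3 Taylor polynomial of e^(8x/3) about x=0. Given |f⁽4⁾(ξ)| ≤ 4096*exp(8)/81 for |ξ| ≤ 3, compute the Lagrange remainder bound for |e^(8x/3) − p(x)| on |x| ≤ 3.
512*exp(8)/3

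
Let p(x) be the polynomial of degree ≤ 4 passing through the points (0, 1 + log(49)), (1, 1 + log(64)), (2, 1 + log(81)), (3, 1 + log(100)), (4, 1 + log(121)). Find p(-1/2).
1 + log(425329947*11**(35/64)*sqrt(2)*3**(13/16)*5**(3/16)*7**(59/64)/1048576000)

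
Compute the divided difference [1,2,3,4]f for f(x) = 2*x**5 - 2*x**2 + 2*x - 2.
130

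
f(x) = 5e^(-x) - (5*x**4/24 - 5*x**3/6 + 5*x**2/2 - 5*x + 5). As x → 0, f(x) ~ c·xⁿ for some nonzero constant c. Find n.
5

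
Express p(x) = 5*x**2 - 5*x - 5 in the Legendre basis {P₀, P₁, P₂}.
(-10/3)P₀ + (-5)P₁ + (10/3)P₂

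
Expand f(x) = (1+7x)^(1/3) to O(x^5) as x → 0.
1 + 7*x/3 - 49*x**2/9 + 1715*x**3/81 - 24010*x**4/243 + O(x**5)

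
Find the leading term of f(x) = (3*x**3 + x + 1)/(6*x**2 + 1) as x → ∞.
x/2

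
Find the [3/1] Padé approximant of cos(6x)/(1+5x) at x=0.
(54*x**3/5 - 180*x**2/7 + 54*x/35 + 1)/(229*x/35 + 1)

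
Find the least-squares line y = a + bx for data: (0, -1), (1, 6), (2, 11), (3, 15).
a = -1/5, b = 53/10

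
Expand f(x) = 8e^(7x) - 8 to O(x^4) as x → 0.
56*x + 196*x**2 + 1372*x**3/3 + O(x**4)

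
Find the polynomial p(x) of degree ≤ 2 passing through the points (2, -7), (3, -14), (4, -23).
-x**2 - 2*x + 1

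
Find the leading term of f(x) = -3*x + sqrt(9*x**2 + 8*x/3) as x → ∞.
4/9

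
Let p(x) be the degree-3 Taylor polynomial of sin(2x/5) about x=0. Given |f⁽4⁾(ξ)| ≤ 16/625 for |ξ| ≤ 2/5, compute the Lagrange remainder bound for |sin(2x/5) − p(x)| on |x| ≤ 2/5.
32/1171875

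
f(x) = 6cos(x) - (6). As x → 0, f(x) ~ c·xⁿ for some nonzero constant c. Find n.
2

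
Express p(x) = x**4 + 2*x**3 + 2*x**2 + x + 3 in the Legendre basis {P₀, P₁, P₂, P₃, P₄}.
(58/15)P₀ + (11/5)P₁ + (40/21)P₂ + (4/5)P₃ + (8/35)P₄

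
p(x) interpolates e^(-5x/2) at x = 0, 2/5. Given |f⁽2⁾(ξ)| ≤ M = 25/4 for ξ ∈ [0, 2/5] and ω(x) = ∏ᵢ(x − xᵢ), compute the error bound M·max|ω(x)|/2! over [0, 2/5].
1/8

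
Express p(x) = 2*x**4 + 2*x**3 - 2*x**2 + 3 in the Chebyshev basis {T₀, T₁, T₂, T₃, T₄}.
(11/4)T₀ + (3/2)T₁ + (1/2)T₃ + (1/4)T₄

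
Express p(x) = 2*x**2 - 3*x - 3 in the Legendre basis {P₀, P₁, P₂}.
(-7/3)P₀ + (-3)P₁ + (4/3)P₂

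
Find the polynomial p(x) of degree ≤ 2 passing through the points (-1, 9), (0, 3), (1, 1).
2*x**2 - 4*x + 3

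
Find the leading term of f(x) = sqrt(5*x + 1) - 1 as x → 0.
5*x/2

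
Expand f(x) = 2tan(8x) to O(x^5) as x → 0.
16*x + 1024*x**3/3 + O(x**5)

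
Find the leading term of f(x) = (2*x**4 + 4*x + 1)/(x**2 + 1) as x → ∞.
2*x**2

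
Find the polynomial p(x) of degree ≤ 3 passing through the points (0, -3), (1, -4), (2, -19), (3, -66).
-3*x**3 + 2*x**2 - 3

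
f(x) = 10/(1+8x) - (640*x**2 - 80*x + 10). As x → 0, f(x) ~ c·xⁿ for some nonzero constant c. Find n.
3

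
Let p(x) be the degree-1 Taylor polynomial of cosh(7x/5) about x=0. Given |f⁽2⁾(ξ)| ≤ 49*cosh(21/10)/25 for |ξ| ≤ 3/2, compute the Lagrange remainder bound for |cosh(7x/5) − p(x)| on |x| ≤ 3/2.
441*cosh(21/10)/200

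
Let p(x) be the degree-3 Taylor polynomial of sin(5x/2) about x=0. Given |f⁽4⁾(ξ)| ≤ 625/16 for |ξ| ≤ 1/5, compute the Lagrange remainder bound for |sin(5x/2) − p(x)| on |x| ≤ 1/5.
1/384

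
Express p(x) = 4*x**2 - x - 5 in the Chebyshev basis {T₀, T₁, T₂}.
(-3)T₀ - T₁ + (2)T₂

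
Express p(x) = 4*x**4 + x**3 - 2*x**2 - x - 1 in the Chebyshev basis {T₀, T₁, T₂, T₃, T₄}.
(-1/2)T₀ + (-1/4)T₁ + T₂ + (1/4)T₃ + (1/2)T₄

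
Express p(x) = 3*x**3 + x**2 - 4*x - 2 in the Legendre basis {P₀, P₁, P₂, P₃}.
(-5/3)P₀ + (-11/5)P₁ + (2/3)P₂ + (6/5)P₃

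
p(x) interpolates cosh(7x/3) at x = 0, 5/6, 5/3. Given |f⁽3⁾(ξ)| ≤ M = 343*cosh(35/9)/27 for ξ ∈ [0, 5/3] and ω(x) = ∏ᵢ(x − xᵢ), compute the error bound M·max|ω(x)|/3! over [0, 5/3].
42875*sqrt(3)*cosh(35/9)/157464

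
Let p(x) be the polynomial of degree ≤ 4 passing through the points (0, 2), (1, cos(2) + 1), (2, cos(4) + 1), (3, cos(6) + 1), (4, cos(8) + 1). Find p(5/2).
45*cos(4)/64 - 5*cos(8)/128 - 5*cos(2)/32 + 15*cos(6)/32 + 131/128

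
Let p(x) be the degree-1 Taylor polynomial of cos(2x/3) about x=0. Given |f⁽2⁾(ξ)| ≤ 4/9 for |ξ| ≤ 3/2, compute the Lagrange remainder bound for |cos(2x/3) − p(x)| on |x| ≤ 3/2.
1/2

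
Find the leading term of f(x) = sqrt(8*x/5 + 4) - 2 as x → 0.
2*x/5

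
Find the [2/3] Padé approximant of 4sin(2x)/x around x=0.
(8 - 56*x**2/15)/(x**2/5 + 1)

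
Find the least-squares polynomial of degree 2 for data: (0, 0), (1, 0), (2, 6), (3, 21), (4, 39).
-6/35 + (-207/70)x + (45/14)x²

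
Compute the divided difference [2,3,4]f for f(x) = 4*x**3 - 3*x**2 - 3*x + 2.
33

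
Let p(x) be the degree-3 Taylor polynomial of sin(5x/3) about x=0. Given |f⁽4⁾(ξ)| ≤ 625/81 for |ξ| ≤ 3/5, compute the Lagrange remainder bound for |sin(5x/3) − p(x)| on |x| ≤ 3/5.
1/24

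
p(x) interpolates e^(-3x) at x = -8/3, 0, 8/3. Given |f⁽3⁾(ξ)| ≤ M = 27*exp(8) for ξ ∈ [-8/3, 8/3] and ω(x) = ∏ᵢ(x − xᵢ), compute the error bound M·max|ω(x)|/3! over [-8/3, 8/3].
512*sqrt(3)*exp(8)/27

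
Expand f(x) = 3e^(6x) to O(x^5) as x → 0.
3 + 18*x + 54*x**2 + 108*x**3 + 162*x**4 + O(x**5)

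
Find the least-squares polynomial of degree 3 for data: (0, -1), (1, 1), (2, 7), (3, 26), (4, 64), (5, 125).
-103/126 + (55/108)x + (-37/126)x² + (113/108)x³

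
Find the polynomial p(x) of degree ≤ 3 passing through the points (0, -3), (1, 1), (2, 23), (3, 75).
2*x**3 + 3*x**2 - x - 3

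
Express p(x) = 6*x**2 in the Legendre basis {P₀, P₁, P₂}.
(2)P₀ + (4)P₂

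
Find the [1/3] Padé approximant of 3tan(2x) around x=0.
6*x/(1 - 4*x**2/3)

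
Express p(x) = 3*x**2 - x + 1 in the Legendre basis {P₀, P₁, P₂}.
(2)P₀ - P₁ + (2)P₂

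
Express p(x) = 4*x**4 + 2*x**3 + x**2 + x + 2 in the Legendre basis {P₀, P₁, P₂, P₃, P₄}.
(47/15)P₀ + (11/5)P₁ + (62/21)P₂ + (4/5)P₃ + (32/35)P₄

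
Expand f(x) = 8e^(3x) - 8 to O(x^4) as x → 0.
24*x + 36*x**2 + 36*x**3 + O(x**4)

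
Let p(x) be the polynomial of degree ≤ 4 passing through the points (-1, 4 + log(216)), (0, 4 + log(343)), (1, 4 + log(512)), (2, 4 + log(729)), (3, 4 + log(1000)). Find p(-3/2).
4 + log(17179869184*2**(25/32)*3**(121/128)*5**(105/128)*7**(5/32)/2542277241)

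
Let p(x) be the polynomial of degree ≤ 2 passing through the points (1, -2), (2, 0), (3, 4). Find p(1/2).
-9/4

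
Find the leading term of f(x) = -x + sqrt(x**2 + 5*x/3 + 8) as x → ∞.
5/6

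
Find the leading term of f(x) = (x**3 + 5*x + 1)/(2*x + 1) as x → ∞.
x**2/2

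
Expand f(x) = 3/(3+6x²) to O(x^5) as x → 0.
1 - 2*x**2 + 4*x**4 + O(x**5)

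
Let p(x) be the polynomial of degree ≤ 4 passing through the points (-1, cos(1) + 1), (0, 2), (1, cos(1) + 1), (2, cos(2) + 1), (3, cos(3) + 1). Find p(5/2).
35*cos(2)/32 - 75*cos(1)/128 + 35*cos(3)/128 + 39/32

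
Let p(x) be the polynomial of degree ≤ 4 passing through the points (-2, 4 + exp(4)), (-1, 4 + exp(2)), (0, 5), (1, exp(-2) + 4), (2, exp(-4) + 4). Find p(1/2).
(-5 + 60*exp(2) + (-20*exp(2) + 3*exp(4) + 602)*exp(4))*exp(-4)/128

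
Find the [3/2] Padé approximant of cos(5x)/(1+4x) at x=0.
(1675*x**3/21 - 1675*x**2/84 - 4*x + 1)/(1 - 1969*x**2/84)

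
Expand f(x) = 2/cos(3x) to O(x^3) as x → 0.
2 + 9*x**2 + O(x**3)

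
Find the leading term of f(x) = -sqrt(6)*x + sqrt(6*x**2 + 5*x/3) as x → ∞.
5*sqrt(6)/36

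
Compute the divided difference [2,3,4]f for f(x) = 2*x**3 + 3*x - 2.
18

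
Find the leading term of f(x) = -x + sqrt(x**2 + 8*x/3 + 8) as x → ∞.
4/3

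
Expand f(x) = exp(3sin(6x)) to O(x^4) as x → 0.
1 + 18*x + 162*x**2 + 864*x**3 + O(x**4)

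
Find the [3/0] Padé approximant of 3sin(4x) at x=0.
-32*x**3 + 12*x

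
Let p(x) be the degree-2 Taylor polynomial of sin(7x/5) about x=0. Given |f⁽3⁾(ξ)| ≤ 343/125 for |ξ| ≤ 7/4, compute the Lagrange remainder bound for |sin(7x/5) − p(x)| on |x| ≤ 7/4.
117649/48000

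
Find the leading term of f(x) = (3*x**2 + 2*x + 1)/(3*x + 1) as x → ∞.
x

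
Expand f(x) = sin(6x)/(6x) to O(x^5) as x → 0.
1 - 6*x**2 + 54*x**4/5 + O(x**5)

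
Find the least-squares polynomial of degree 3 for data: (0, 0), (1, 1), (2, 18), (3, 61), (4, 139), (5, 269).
-3/14 + (-137/84)x + (3/2)x² + (23/12)x³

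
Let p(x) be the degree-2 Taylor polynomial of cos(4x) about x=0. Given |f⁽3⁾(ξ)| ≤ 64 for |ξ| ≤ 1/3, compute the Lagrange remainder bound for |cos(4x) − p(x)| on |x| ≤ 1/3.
32/81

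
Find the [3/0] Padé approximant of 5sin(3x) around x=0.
-45*x**3/2 + 15*x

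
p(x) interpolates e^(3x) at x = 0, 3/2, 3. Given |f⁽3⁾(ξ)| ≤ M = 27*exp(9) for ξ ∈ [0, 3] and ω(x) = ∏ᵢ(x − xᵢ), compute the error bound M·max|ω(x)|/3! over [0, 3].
27*sqrt(3)*exp(9)/8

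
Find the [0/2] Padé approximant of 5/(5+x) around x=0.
1/(x/5 + 1)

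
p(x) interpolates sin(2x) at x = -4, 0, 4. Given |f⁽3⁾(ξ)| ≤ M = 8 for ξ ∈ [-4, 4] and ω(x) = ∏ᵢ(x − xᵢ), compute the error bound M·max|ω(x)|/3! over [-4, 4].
512*sqrt(3)/27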